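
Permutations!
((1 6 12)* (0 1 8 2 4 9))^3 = ((0 1 6 12 8 2 4 9))^3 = (0 12 4 1 8 9 6 2)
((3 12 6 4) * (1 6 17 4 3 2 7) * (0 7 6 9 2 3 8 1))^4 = ((0 7)(1 9 2 6 8)(3 12 17 4))^4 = (17)(1 8 6 2 9)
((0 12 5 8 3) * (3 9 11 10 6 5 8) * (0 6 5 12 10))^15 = (0 8 3)(5 11 12)(6 10 9)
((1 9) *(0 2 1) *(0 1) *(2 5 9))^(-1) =(0 2 1 9 5)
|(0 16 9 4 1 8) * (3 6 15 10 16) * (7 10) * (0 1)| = 18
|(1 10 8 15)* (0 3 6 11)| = |(0 3 6 11)(1 10 8 15)| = 4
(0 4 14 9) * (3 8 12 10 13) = (0 4 14 9)(3 8 12 10 13) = [4, 1, 2, 8, 14, 5, 6, 7, 12, 0, 13, 11, 10, 3, 9]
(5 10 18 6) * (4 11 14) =(4 11 14)(5 10 18 6) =[0, 1, 2, 3, 11, 10, 5, 7, 8, 9, 18, 14, 12, 13, 4, 15, 16, 17, 6]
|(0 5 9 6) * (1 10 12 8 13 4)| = |(0 5 9 6)(1 10 12 8 13 4)| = 12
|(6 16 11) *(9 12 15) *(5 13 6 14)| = 6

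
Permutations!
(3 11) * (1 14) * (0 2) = [2, 14, 0, 11, 4, 5, 6, 7, 8, 9, 10, 3, 12, 13, 1] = (0 2)(1 14)(3 11)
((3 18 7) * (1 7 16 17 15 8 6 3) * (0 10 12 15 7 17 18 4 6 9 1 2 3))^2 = ((0 10 12 15 8 9 1 17 7 2 3 4 6)(16 18))^2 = (18)(0 12 8 1 7 3 6 10 15 9 17 2 4)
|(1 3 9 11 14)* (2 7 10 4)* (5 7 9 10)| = 8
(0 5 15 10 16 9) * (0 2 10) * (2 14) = (0 5 15)(2 10 16 9 14) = [5, 1, 10, 3, 4, 15, 6, 7, 8, 14, 16, 11, 12, 13, 2, 0, 9]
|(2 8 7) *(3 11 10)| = |(2 8 7)(3 11 10)| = 3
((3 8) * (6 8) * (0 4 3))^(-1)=(0 8 6 3 4)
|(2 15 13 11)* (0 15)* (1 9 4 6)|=|(0 15 13 11 2)(1 9 4 6)|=20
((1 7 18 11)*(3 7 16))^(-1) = ((1 16 3 7 18 11))^(-1) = (1 11 18 7 3 16)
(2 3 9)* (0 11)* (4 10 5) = [11, 1, 3, 9, 10, 4, 6, 7, 8, 2, 5, 0] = (0 11)(2 3 9)(4 10 5)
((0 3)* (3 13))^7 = (0 13 3)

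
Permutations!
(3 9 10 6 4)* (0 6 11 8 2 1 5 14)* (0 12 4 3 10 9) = [6, 5, 1, 0, 10, 14, 3, 7, 2, 9, 11, 8, 4, 13, 12] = (0 6 3)(1 5 14 12 4 10 11 8 2)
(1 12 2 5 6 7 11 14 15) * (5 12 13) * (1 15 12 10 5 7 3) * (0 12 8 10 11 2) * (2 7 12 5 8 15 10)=(0 5 6 3 1 13 12)(2 11 14 15 10 8)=[5, 13, 11, 1, 4, 6, 3, 7, 2, 9, 8, 14, 0, 12, 15, 10]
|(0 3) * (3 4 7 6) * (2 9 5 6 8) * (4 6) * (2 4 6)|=6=|(0 2 9 5 6 3)(4 7 8)|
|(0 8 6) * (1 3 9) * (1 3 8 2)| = 10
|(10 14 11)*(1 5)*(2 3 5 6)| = 15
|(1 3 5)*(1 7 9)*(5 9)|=6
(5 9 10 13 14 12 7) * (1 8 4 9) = [0, 8, 2, 3, 9, 1, 6, 5, 4, 10, 13, 11, 7, 14, 12] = (1 8 4 9 10 13 14 12 7 5)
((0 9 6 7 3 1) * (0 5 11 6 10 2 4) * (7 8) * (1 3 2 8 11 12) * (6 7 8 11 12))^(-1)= (0 4 2 7 11 10 9)(1 12 6 5)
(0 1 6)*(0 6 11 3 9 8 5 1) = (1 11 3 9 8 5) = [0, 11, 2, 9, 4, 1, 6, 7, 5, 8, 10, 3]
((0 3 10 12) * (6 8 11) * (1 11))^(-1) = (0 12 10 3)(1 8 6 11)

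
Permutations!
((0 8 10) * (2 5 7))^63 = (10)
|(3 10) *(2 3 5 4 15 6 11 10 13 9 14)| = 30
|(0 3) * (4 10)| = 2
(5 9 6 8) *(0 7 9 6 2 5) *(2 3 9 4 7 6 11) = [6, 1, 5, 9, 7, 11, 8, 4, 0, 3, 10, 2] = (0 6 8)(2 5 11)(3 9)(4 7)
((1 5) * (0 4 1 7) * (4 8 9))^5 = ((0 8 9 4 1 5 7))^5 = (0 5 4 8 7 1 9)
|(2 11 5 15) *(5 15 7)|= |(2 11 15)(5 7)|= 6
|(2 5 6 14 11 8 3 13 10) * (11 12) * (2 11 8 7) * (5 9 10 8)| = |(2 9 10 11 7)(3 13 8)(5 6 14 12)| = 60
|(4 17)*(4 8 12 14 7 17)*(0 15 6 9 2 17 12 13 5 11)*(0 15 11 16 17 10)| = 105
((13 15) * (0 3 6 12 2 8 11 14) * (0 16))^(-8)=((0 3 6 12 2 8 11 14 16)(13 15))^(-8)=(0 3 6 12 2 8 11 14 16)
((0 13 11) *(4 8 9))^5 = (0 11 13)(4 9 8)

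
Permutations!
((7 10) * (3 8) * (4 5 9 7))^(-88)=((3 8)(4 5 9 7 10))^(-88)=(4 9 10 5 7)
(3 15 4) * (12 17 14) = (3 15 4)(12 17 14) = [0, 1, 2, 15, 3, 5, 6, 7, 8, 9, 10, 11, 17, 13, 12, 4, 16, 14]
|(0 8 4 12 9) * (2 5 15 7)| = |(0 8 4 12 9)(2 5 15 7)| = 20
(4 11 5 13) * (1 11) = (1 11 5 13 4) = [0, 11, 2, 3, 1, 13, 6, 7, 8, 9, 10, 5, 12, 4]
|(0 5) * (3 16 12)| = |(0 5)(3 16 12)| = 6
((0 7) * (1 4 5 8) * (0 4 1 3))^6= (8)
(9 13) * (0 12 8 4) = (0 12 8 4)(9 13) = [12, 1, 2, 3, 0, 5, 6, 7, 4, 13, 10, 11, 8, 9]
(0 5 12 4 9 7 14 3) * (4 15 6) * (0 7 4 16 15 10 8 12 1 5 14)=(0 14 3 7)(1 5)(4 9)(6 16 15)(8 12 10)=[14, 5, 2, 7, 9, 1, 16, 0, 12, 4, 8, 11, 10, 13, 3, 6, 15]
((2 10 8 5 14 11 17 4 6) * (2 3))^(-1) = ((2 10 8 5 14 11 17 4 6 3))^(-1) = (2 3 6 4 17 11 14 5 8 10)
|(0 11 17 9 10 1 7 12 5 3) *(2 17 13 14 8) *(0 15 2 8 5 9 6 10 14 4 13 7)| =|(0 11 7 12 9 14 5 3 15 2 17 6 10 1)(4 13)| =14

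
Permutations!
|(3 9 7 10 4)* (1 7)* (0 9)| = 7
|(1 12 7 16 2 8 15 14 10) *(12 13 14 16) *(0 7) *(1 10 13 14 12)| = 12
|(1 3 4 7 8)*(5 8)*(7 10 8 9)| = 15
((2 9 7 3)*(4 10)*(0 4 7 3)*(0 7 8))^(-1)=(0 8 10 4)(2 3 9)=((0 4 10 8)(2 9 3))^(-1)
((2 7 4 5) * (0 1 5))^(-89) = ((0 1 5 2 7 4))^(-89) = (0 1 5 2 7 4)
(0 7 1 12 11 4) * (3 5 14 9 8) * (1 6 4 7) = (0 1 12 11 7 6 4)(3 5 14 9 8) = [1, 12, 2, 5, 0, 14, 4, 6, 3, 8, 10, 7, 11, 13, 9]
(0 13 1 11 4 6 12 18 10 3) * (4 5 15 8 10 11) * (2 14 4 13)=[2, 13, 14, 0, 6, 15, 12, 7, 10, 9, 3, 5, 18, 1, 4, 8, 16, 17, 11]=(0 2 14 4 6 12 18 11 5 15 8 10 3)(1 13)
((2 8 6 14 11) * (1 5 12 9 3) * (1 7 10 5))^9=(2 11 14 6 8)(3 5)(7 12)(9 10)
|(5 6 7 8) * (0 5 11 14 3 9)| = 9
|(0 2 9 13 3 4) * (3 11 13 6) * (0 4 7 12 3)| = 12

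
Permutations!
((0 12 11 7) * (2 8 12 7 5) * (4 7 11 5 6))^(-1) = (0 7 4 6 11)(2 5 12 8)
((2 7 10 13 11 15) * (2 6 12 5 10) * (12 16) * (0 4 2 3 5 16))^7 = ((0 4 2 7 3 5 10 13 11 15 6)(12 16))^7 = (0 13 7 6 10 2 15 5 4 11 3)(12 16)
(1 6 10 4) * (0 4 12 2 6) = (0 4 1)(2 6 10 12) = [4, 0, 6, 3, 1, 5, 10, 7, 8, 9, 12, 11, 2]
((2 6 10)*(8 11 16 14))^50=(2 10 6)(8 16)(11 14)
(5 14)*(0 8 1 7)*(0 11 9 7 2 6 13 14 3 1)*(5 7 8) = (0 5 3 1 2 6 13 14 7 11 9 8) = [5, 2, 6, 1, 4, 3, 13, 11, 0, 8, 10, 9, 12, 14, 7]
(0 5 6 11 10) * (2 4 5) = (0 2 4 5 6 11 10) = [2, 1, 4, 3, 5, 6, 11, 7, 8, 9, 0, 10]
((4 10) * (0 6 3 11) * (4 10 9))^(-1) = (0 11 3 6)(4 9)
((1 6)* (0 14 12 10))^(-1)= ((0 14 12 10)(1 6))^(-1)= (0 10 12 14)(1 6)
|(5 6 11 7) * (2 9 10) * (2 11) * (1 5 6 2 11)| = 15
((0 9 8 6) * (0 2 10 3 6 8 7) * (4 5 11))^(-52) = (0 7 9)(4 11 5) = ((0 9 7)(2 10 3 6)(4 5 11))^(-52)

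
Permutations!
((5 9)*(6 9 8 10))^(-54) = ((5 8 10 6 9))^(-54) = (5 8 10 6 9)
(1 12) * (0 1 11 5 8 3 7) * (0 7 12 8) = [1, 8, 2, 12, 4, 0, 6, 7, 3, 9, 10, 5, 11] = (0 1 8 3 12 11 5)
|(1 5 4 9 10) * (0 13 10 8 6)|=|(0 13 10 1 5 4 9 8 6)|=9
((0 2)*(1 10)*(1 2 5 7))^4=(0 10 7)(1 5 2)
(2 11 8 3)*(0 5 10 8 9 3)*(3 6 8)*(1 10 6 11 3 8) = (0 5 6 1 10 8)(2 3)(9 11) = [5, 10, 3, 2, 4, 6, 1, 7, 0, 11, 8, 9]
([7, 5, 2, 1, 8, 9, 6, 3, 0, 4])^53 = (0 9 3 8 5 7 4 1)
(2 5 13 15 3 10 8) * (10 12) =[0, 1, 5, 12, 4, 13, 6, 7, 2, 9, 8, 11, 10, 15, 14, 3] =(2 5 13 15 3 12 10 8)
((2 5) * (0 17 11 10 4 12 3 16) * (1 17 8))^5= ((0 8 1 17 11 10 4 12 3 16)(2 5))^5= (0 10)(1 12)(2 5)(3 17)(4 8)(11 16)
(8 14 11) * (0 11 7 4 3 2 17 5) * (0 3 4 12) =(0 11 8 14 7 12)(2 17 5 3) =[11, 1, 17, 2, 4, 3, 6, 12, 14, 9, 10, 8, 0, 13, 7, 15, 16, 5]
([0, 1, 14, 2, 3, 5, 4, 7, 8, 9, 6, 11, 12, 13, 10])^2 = (2 10 4)(3 14 6)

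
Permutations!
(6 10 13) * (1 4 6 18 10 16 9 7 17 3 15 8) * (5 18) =(1 4 6 16 9 7 17 3 15 8)(5 18 10 13) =[0, 4, 2, 15, 6, 18, 16, 17, 1, 7, 13, 11, 12, 5, 14, 8, 9, 3, 10]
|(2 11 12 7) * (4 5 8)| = 12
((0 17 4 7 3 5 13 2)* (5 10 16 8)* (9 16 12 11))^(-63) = (0 11)(2 12)(3 5)(4 16)(7 8)(9 17)(10 13)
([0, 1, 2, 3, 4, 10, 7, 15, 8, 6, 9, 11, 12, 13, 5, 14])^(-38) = [0, 1, 2, 3, 4, 7, 5, 10, 8, 14, 15, 11, 12, 13, 6, 9]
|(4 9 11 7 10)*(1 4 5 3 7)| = 4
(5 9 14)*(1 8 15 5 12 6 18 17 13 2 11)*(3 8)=(1 3 8 15 5 9 14 12 6 18 17 13 2 11)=[0, 3, 11, 8, 4, 9, 18, 7, 15, 14, 10, 1, 6, 2, 12, 5, 16, 13, 17]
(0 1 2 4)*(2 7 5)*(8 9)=(0 1 7 5 2 4)(8 9)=[1, 7, 4, 3, 0, 2, 6, 5, 9, 8]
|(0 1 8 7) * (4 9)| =|(0 1 8 7)(4 9)| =4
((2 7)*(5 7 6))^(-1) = ((2 6 5 7))^(-1) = (2 7 5 6)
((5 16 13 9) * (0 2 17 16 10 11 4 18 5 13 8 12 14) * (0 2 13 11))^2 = (0 9 4 5)(2 16 12)(8 14 17)(10 13 11 18)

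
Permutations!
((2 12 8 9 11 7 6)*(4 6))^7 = (2 6 4 7 11 9 8 12)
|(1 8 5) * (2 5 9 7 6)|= 7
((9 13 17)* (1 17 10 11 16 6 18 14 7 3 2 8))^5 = ((1 17 9 13 10 11 16 6 18 14 7 3 2 8))^5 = (1 11 7 17 16 3 9 6 2 13 18 8 10 14)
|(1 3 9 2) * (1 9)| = 2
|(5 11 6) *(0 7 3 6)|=|(0 7 3 6 5 11)|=6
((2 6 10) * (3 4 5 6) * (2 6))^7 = ((2 3 4 5)(6 10))^7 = (2 5 4 3)(6 10)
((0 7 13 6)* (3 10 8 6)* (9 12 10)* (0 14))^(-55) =(0 12)(3 6)(7 10)(8 13)(9 14)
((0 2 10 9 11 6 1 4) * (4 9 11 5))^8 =(0 4 5 9 1 6 11 10 2)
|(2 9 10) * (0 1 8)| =|(0 1 8)(2 9 10)| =3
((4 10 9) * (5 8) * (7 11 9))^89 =(4 9 11 7 10)(5 8)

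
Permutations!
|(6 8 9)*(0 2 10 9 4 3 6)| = 4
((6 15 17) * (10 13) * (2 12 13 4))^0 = (17)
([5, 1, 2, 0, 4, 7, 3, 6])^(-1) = [3, 1, 2, 6, 4, 0, 7, 5]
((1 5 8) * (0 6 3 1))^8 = ((0 6 3 1 5 8))^8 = (0 3 5)(1 8 6)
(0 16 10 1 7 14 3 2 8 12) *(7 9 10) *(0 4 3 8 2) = [16, 9, 2, 0, 3, 5, 6, 14, 12, 10, 1, 11, 4, 13, 8, 15, 7] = (0 16 7 14 8 12 4 3)(1 9 10)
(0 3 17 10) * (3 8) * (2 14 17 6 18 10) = (0 8 3 6 18 10)(2 14 17) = [8, 1, 14, 6, 4, 5, 18, 7, 3, 9, 0, 11, 12, 13, 17, 15, 16, 2, 10]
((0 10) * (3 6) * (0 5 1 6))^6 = ((0 10 5 1 6 3))^6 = (10)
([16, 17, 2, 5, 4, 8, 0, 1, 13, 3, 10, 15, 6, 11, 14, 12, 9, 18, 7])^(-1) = [6, 7, 2, 9, 4, 3, 12, 18, 5, 16, 10, 13, 15, 8, 14, 11, 0, 1, 17]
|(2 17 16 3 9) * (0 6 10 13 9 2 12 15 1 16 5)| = |(0 6 10 13 9 12 15 1 16 3 2 17 5)| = 13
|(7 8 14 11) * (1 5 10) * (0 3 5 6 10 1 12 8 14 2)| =9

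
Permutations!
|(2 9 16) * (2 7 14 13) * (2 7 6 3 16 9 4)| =6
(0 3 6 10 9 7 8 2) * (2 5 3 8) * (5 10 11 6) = (0 8 10 9 7 2)(3 5)(6 11) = [8, 1, 0, 5, 4, 3, 11, 2, 10, 7, 9, 6]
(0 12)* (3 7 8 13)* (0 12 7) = (0 7 8 13 3) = [7, 1, 2, 0, 4, 5, 6, 8, 13, 9, 10, 11, 12, 3]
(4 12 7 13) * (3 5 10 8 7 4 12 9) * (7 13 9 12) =(3 5 10 8 13 7 9)(4 12) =[0, 1, 2, 5, 12, 10, 6, 9, 13, 3, 8, 11, 4, 7]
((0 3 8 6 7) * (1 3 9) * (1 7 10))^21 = ((0 9 7)(1 3 8 6 10))^21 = (1 3 8 6 10)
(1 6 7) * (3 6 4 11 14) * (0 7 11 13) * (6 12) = (0 7 1 4 13)(3 12 6 11 14) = [7, 4, 2, 12, 13, 5, 11, 1, 8, 9, 10, 14, 6, 0, 3]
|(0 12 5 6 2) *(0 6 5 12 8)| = 2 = |(12)(0 8)(2 6)|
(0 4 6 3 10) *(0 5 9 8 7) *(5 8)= (0 4 6 3 10 8 7)(5 9)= [4, 1, 2, 10, 6, 9, 3, 0, 7, 5, 8]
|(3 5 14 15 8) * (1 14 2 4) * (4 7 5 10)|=|(1 14 15 8 3 10 4)(2 7 5)|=21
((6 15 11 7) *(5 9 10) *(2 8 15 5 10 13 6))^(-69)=((2 8 15 11 7)(5 9 13 6))^(-69)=(2 8 15 11 7)(5 6 13 9)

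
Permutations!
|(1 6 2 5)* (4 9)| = 4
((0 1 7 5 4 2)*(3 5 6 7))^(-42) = (7)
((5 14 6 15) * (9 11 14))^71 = (5 15 6 14 11 9)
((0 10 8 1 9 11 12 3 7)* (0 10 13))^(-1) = (0 13)(1 8 10 7 3 12 11 9) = ((0 13)(1 9 11 12 3 7 10 8))^(-1)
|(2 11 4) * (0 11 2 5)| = |(0 11 4 5)| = 4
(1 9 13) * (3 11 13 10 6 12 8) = (1 9 10 6 12 8 3 11 13) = [0, 9, 2, 11, 4, 5, 12, 7, 3, 10, 6, 13, 8, 1]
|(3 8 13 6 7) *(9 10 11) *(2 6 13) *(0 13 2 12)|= 24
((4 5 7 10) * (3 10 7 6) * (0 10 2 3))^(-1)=((0 10 4 5 6)(2 3))^(-1)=(0 6 5 4 10)(2 3)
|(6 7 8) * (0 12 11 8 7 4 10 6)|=12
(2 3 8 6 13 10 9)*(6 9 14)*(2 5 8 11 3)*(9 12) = (3 11)(5 8 12 9)(6 13 10 14) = [0, 1, 2, 11, 4, 8, 13, 7, 12, 5, 14, 3, 9, 10, 6]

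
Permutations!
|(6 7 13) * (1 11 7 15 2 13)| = |(1 11 7)(2 13 6 15)| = 12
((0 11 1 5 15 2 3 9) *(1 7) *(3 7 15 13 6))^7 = ((0 11 15 2 7 1 5 13 6 3 9))^7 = (0 13 2 9 5 15 3 1 11 6 7)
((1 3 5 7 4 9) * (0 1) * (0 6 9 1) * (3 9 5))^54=(9)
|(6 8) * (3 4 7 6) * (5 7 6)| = |(3 4 6 8)(5 7)| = 4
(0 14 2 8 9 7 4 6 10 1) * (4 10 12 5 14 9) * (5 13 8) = (0 9 7 10 1)(2 5 14)(4 6 12 13 8) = [9, 0, 5, 3, 6, 14, 12, 10, 4, 7, 1, 11, 13, 8, 2]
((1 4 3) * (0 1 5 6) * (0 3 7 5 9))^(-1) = ((0 1 4 7 5 6 3 9))^(-1) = (0 9 3 6 5 7 4 1)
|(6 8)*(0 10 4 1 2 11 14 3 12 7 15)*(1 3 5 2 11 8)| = 7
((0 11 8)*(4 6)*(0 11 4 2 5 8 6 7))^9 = (2 6 11 8 5)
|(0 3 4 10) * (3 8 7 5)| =|(0 8 7 5 3 4 10)| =7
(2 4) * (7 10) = (2 4)(7 10) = [0, 1, 4, 3, 2, 5, 6, 10, 8, 9, 7]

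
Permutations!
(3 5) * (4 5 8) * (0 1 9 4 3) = (0 1 9 4 5)(3 8) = [1, 9, 2, 8, 5, 0, 6, 7, 3, 4]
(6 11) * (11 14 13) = (6 14 13 11) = [0, 1, 2, 3, 4, 5, 14, 7, 8, 9, 10, 6, 12, 11, 13]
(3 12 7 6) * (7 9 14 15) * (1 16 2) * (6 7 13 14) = (1 16 2)(3 12 9 6)(13 14 15) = [0, 16, 1, 12, 4, 5, 3, 7, 8, 6, 10, 11, 9, 14, 15, 13, 2]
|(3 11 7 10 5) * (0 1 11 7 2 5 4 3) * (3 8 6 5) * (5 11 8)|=|(0 1 8 6 11 2 3 7 10 4 5)|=11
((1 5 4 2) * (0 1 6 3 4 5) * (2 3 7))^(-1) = (0 1)(2 7 6)(3 4)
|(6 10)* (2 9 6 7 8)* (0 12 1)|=6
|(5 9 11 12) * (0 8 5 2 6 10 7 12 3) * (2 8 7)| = 24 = |(0 7 12 8 5 9 11 3)(2 6 10)|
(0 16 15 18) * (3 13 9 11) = (0 16 15 18)(3 13 9 11) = [16, 1, 2, 13, 4, 5, 6, 7, 8, 11, 10, 3, 12, 9, 14, 18, 15, 17, 0]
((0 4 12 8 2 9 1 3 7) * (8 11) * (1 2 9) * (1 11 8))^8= (0 3 11 9 12)(1 2 8 4 7)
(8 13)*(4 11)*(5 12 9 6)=(4 11)(5 12 9 6)(8 13)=[0, 1, 2, 3, 11, 12, 5, 7, 13, 6, 10, 4, 9, 8]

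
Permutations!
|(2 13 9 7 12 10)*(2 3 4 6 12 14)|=5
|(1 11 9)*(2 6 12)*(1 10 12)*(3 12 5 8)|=|(1 11 9 10 5 8 3 12 2 6)|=10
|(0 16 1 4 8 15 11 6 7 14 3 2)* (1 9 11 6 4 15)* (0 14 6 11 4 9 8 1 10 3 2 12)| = 30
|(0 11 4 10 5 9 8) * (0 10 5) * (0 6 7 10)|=6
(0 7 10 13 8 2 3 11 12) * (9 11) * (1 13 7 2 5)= (0 2 3 9 11 12)(1 13 8 5)(7 10)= [2, 13, 3, 9, 4, 1, 6, 10, 5, 11, 7, 12, 0, 8]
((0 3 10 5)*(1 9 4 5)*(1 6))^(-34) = ((0 3 10 6 1 9 4 5))^(-34) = (0 4 1 10)(3 5 9 6)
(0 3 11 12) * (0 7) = (0 3 11 12 7) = [3, 1, 2, 11, 4, 5, 6, 0, 8, 9, 10, 12, 7]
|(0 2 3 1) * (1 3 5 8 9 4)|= |(0 2 5 8 9 4 1)|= 7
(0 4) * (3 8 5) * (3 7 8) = (0 4)(5 7 8) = [4, 1, 2, 3, 0, 7, 6, 8, 5]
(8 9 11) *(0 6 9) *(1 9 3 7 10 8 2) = [6, 9, 1, 7, 4, 5, 3, 10, 0, 11, 8, 2] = (0 6 3 7 10 8)(1 9 11 2)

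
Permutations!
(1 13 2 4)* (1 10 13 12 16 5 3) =(1 12 16 5 3)(2 4 10 13) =[0, 12, 4, 1, 10, 3, 6, 7, 8, 9, 13, 11, 16, 2, 14, 15, 5]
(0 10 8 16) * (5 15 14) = (0 10 8 16)(5 15 14) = [10, 1, 2, 3, 4, 15, 6, 7, 16, 9, 8, 11, 12, 13, 5, 14, 0]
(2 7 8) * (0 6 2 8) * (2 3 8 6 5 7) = [5, 1, 2, 8, 4, 7, 3, 0, 6] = (0 5 7)(3 8 6)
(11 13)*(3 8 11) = [0, 1, 2, 8, 4, 5, 6, 7, 11, 9, 10, 13, 12, 3] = (3 8 11 13)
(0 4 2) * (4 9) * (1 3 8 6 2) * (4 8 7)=(0 9 8 6 2)(1 3 7 4)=[9, 3, 0, 7, 1, 5, 2, 4, 6, 8]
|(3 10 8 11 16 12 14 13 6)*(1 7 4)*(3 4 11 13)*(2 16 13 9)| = |(1 7 11 13 6 4)(2 16 12 14 3 10 8 9)| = 24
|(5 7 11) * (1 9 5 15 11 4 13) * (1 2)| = 14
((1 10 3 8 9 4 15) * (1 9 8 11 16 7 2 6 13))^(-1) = ((1 10 3 11 16 7 2 6 13)(4 15 9))^(-1) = (1 13 6 2 7 16 11 3 10)(4 9 15)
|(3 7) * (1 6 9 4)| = 4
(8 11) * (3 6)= (3 6)(8 11)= [0, 1, 2, 6, 4, 5, 3, 7, 11, 9, 10, 8]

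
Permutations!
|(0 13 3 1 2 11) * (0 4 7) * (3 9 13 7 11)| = |(0 7)(1 2 3)(4 11)(9 13)| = 6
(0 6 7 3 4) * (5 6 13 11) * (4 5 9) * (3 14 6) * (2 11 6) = (0 13 6 7 14 2 11 9 4)(3 5) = [13, 1, 11, 5, 0, 3, 7, 14, 8, 4, 10, 9, 12, 6, 2]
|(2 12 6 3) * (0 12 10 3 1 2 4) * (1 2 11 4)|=9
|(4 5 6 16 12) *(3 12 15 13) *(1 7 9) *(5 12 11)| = |(1 7 9)(3 11 5 6 16 15 13)(4 12)| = 42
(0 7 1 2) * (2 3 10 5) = [7, 3, 0, 10, 4, 2, 6, 1, 8, 9, 5] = (0 7 1 3 10 5 2)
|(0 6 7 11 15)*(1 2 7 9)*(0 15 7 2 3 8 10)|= 14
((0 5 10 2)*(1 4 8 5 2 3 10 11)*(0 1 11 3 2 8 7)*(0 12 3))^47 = (0 5 8)(1 10 12 4 2 3 7)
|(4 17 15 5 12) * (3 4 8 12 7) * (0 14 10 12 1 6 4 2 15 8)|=20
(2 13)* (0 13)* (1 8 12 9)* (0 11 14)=(0 13 2 11 14)(1 8 12 9)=[13, 8, 11, 3, 4, 5, 6, 7, 12, 1, 10, 14, 9, 2, 0]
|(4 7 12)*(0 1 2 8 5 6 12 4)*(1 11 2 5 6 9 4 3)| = |(0 11 2 8 6 12)(1 5 9 4 7 3)| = 6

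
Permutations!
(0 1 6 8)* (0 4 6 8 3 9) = (0 1 8 4 6 3 9) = [1, 8, 2, 9, 6, 5, 3, 7, 4, 0]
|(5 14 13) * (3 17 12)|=|(3 17 12)(5 14 13)|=3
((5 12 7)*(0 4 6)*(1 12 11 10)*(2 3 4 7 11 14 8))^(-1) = (0 6 4 3 2 8 14 5 7)(1 10 11 12)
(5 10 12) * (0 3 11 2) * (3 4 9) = (0 4 9 3 11 2)(5 10 12) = [4, 1, 0, 11, 9, 10, 6, 7, 8, 3, 12, 2, 5]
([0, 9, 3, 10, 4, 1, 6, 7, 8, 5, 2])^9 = (10)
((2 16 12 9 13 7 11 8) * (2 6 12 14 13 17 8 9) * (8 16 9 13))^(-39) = ((2 9 17 16 14 8 6 12)(7 11 13))^(-39) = (2 9 17 16 14 8 6 12)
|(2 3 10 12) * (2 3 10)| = |(2 10 12 3)| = 4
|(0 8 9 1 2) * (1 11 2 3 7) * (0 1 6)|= |(0 8 9 11 2 1 3 7 6)|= 9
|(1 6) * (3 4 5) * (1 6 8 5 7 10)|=7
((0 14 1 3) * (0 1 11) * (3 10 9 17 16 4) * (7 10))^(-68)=(0 14 11)(1 17)(3 9)(4 10)(7 16)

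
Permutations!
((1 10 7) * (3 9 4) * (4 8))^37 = (1 10 7)(3 9 8 4)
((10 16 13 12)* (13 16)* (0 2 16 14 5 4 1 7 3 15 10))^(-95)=(0 15 4 2 10 1 16 13 7 14 12 3 5)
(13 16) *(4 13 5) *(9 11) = (4 13 16 5)(9 11) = [0, 1, 2, 3, 13, 4, 6, 7, 8, 11, 10, 9, 12, 16, 14, 15, 5]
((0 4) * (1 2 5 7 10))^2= ((0 4)(1 2 5 7 10))^2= (1 5 10 2 7)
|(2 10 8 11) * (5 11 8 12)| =5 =|(2 10 12 5 11)|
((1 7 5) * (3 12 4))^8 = ((1 7 5)(3 12 4))^8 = (1 5 7)(3 4 12)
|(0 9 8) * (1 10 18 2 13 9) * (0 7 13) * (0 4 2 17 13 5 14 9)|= |(0 1 10 18 17 13)(2 4)(5 14 9 8 7)|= 30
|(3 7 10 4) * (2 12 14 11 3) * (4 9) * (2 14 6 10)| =|(2 12 6 10 9 4 14 11 3 7)| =10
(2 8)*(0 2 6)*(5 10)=(0 2 8 6)(5 10)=[2, 1, 8, 3, 4, 10, 0, 7, 6, 9, 5]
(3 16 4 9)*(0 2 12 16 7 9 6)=(0 2 12 16 4 6)(3 7 9)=[2, 1, 12, 7, 6, 5, 0, 9, 8, 3, 10, 11, 16, 13, 14, 15, 4]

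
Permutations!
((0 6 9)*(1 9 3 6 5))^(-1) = (0 9 1 5)(3 6)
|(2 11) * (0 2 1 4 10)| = 6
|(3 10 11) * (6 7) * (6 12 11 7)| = |(3 10 7 12 11)| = 5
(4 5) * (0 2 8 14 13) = (0 2 8 14 13)(4 5) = [2, 1, 8, 3, 5, 4, 6, 7, 14, 9, 10, 11, 12, 0, 13]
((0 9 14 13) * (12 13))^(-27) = (0 12 9 13 14)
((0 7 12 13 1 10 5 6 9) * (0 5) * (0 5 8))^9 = (0 8 9 6 5 10 1 13 12 7)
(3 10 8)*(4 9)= (3 10 8)(4 9)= [0, 1, 2, 10, 9, 5, 6, 7, 3, 4, 8]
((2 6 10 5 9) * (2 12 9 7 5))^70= ((2 6 10)(5 7)(9 12))^70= (12)(2 6 10)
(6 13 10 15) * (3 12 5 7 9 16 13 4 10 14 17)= (3 12 5 7 9 16 13 14 17)(4 10 15 6)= [0, 1, 2, 12, 10, 7, 4, 9, 8, 16, 15, 11, 5, 14, 17, 6, 13, 3]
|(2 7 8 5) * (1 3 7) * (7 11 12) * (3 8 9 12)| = 12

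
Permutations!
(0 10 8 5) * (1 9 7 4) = (0 10 8 5)(1 9 7 4) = [10, 9, 2, 3, 1, 0, 6, 4, 5, 7, 8]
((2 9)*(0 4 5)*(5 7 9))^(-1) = ((0 4 7 9 2 5))^(-1) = (0 5 2 9 7 4)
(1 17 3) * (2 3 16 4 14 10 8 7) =(1 17 16 4 14 10 8 7 2 3) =[0, 17, 3, 1, 14, 5, 6, 2, 7, 9, 8, 11, 12, 13, 10, 15, 4, 16]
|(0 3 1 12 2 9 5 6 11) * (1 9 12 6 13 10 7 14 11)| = 18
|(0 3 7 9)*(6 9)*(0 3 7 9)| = 6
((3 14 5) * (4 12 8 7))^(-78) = (14)(4 8)(7 12)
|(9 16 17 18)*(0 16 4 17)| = 4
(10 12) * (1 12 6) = (1 12 10 6) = [0, 12, 2, 3, 4, 5, 1, 7, 8, 9, 6, 11, 10]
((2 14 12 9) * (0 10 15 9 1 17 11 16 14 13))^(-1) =(0 13 2 9 15 10)(1 12 14 16 11 17)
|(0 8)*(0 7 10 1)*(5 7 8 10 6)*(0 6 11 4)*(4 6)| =4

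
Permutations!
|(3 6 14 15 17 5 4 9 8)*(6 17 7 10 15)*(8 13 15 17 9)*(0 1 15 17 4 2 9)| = |(0 1 15 7 10 4 8 3)(2 9 13 17 5)(6 14)| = 40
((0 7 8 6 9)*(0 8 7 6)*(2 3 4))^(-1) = ((0 6 9 8)(2 3 4))^(-1) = (0 8 9 6)(2 4 3)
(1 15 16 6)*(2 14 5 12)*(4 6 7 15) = (1 4 6)(2 14 5 12)(7 15 16) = [0, 4, 14, 3, 6, 12, 1, 15, 8, 9, 10, 11, 2, 13, 5, 16, 7]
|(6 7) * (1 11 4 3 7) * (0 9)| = 6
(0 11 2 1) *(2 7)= (0 11 7 2 1)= [11, 0, 1, 3, 4, 5, 6, 2, 8, 9, 10, 7]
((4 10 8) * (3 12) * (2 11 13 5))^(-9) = ((2 11 13 5)(3 12)(4 10 8))^(-9) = (2 5 13 11)(3 12)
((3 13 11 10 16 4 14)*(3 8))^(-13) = (3 10 14 13 16 8 11 4)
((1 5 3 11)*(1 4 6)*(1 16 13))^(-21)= ((1 5 3 11 4 6 16 13))^(-21)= (1 11 16 5 4 13 3 6)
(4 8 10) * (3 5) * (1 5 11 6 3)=(1 5)(3 11 6)(4 8 10)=[0, 5, 2, 11, 8, 1, 3, 7, 10, 9, 4, 6]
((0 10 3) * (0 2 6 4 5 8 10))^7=(10)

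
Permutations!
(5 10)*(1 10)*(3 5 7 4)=(1 10 7 4 3 5)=[0, 10, 2, 5, 3, 1, 6, 4, 8, 9, 7]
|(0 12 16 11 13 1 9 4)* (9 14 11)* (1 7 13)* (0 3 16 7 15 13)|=|(0 12 7)(1 14 11)(3 16 9 4)(13 15)|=12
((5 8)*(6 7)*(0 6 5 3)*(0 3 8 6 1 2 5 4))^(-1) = (8)(0 4 7 6 5 2 1)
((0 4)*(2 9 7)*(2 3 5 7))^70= ((0 4)(2 9)(3 5 7))^70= (9)(3 5 7)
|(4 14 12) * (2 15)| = 6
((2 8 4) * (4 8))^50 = (8)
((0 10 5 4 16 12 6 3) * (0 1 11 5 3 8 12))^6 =((0 10 3 1 11 5 4 16)(6 8 12))^6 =(0 4 11 3)(1 10 16 5)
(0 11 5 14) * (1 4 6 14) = (0 11 5 1 4 6 14) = [11, 4, 2, 3, 6, 1, 14, 7, 8, 9, 10, 5, 12, 13, 0]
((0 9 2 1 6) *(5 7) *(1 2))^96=(9)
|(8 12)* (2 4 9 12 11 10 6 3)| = |(2 4 9 12 8 11 10 6 3)| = 9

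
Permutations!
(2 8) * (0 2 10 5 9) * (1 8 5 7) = [2, 8, 5, 3, 4, 9, 6, 1, 10, 0, 7] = (0 2 5 9)(1 8 10 7)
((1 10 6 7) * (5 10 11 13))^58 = (1 13 10 7 11 5 6)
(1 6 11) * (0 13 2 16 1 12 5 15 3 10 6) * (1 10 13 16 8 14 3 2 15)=(0 16 10 6 11 12 5 1)(2 8 14 3 13 15)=[16, 0, 8, 13, 4, 1, 11, 7, 14, 9, 6, 12, 5, 15, 3, 2, 10]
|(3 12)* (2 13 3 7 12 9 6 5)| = 6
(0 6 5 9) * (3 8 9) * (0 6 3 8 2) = (0 3 2)(5 8 9 6) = [3, 1, 0, 2, 4, 8, 5, 7, 9, 6]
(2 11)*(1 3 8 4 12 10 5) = (1 3 8 4 12 10 5)(2 11) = [0, 3, 11, 8, 12, 1, 6, 7, 4, 9, 5, 2, 10]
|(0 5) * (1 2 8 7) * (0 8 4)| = 7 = |(0 5 8 7 1 2 4)|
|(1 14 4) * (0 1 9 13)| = |(0 1 14 4 9 13)| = 6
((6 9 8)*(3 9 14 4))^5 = ((3 9 8 6 14 4))^5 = (3 4 14 6 8 9)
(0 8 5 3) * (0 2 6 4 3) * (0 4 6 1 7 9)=(0 8 5 4 3 2 1 7 9)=[8, 7, 1, 2, 3, 4, 6, 9, 5, 0]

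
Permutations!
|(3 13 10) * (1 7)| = 6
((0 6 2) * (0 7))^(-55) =((0 6 2 7))^(-55) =(0 6 2 7)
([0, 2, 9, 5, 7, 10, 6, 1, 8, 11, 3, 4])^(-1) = (1 7 4 11 9 2)(3 10 5)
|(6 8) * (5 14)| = 2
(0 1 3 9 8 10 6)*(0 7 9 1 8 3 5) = [8, 5, 2, 1, 4, 0, 7, 9, 10, 3, 6] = (0 8 10 6 7 9 3 1 5)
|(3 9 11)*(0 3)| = |(0 3 9 11)| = 4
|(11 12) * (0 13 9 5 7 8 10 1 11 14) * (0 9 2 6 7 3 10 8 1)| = 13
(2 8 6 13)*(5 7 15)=[0, 1, 8, 3, 4, 7, 13, 15, 6, 9, 10, 11, 12, 2, 14, 5]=(2 8 6 13)(5 7 15)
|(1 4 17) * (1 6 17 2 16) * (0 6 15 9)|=|(0 6 17 15 9)(1 4 2 16)|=20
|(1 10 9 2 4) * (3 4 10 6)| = 12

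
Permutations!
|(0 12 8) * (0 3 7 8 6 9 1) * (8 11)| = 20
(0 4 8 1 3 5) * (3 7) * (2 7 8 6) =[4, 8, 7, 5, 6, 0, 2, 3, 1] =(0 4 6 2 7 3 5)(1 8)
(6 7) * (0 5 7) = (0 5 7 6) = [5, 1, 2, 3, 4, 7, 0, 6]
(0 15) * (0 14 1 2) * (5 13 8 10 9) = (0 15 14 1 2)(5 13 8 10 9) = [15, 2, 0, 3, 4, 13, 6, 7, 10, 5, 9, 11, 12, 8, 1, 14]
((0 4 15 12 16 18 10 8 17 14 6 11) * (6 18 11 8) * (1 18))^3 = (0 12)(1 6 14 10 17 18 8)(4 16)(11 15)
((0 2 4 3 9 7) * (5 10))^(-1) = ((0 2 4 3 9 7)(5 10))^(-1) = (0 7 9 3 4 2)(5 10)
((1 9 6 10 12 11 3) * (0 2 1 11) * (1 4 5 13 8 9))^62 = ((0 2 4 5 13 8 9 6 10 12)(3 11))^62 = (0 4 13 9 10)(2 5 8 6 12)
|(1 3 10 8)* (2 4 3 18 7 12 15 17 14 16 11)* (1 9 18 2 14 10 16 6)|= 8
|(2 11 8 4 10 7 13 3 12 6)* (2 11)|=9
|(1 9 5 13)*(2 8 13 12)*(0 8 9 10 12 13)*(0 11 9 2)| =|(0 8 11 9 5 13 1 10 12)| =9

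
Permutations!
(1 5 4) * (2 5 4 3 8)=(1 4)(2 5 3 8)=[0, 4, 5, 8, 1, 3, 6, 7, 2]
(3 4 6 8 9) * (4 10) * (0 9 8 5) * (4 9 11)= [11, 1, 2, 10, 6, 0, 5, 7, 8, 3, 9, 4]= (0 11 4 6 5)(3 10 9)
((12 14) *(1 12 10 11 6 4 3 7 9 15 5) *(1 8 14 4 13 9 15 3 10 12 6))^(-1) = ((1 6 13 9 3 7 15 5 8 14 12 4 10 11))^(-1) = (1 11 10 4 12 14 8 5 15 7 3 9 13 6)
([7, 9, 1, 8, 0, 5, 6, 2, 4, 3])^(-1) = (0 4 8 3 9 1 2 7)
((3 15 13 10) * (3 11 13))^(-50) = ((3 15)(10 11 13))^(-50) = (15)(10 11 13)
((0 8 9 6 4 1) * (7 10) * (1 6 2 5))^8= ((0 8 9 2 5 1)(4 6)(7 10))^8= (10)(0 9 5)(1 8 2)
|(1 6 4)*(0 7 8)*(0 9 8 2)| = |(0 7 2)(1 6 4)(8 9)| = 6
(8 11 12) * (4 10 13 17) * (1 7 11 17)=(1 7 11 12 8 17 4 10 13)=[0, 7, 2, 3, 10, 5, 6, 11, 17, 9, 13, 12, 8, 1, 14, 15, 16, 4]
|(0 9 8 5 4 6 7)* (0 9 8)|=|(0 8 5 4 6 7 9)|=7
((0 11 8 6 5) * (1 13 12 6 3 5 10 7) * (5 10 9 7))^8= ((0 11 8 3 10 5)(1 13 12 6 9 7))^8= (0 8 10)(1 12 9)(3 5 11)(6 7 13)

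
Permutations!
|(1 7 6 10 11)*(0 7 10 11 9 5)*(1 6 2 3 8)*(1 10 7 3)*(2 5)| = |(0 3 8 10 9 2 1 7 5)(6 11)| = 18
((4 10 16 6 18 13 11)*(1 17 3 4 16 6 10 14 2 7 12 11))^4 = (1 14 11 18 3 7 10)(2 16 13 4 12 6 17)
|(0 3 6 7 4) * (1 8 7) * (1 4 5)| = 4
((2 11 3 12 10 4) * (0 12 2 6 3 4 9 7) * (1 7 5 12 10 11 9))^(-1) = (0 7 1 10)(2 3 6 4 11 12 5 9)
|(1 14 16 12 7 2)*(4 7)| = |(1 14 16 12 4 7 2)| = 7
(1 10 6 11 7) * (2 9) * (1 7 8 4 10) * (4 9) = (2 4 10 6 11 8 9) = [0, 1, 4, 3, 10, 5, 11, 7, 9, 2, 6, 8]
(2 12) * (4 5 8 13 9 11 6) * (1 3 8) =[0, 3, 12, 8, 5, 1, 4, 7, 13, 11, 10, 6, 2, 9] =(1 3 8 13 9 11 6 4 5)(2 12)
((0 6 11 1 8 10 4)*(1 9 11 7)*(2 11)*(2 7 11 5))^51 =((0 6 11 9 7 1 8 10 4)(2 5))^51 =(0 8 9)(1 11 4)(2 5)(6 10 7)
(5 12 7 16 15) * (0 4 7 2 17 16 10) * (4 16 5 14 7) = (0 16 15 14 7 10)(2 17 5 12) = [16, 1, 17, 3, 4, 12, 6, 10, 8, 9, 0, 11, 2, 13, 7, 14, 15, 5]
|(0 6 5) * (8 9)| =|(0 6 5)(8 9)| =6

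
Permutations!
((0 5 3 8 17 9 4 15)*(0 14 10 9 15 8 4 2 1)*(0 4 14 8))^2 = ((0 5 3 14 10 9 2 1 4)(8 17 15))^2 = (0 3 10 2 4 5 14 9 1)(8 15 17)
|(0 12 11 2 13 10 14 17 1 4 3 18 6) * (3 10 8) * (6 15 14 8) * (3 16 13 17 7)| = 60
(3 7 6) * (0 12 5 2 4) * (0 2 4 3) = (0 12 5 4 2 3 7 6) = [12, 1, 3, 7, 2, 4, 0, 6, 8, 9, 10, 11, 5]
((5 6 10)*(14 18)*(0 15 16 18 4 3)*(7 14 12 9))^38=(0 4 7 12 16)(3 14 9 18 15)(5 10 6)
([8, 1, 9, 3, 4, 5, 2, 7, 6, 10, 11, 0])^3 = [2, 1, 11, 3, 4, 5, 10, 7, 9, 0, 8, 6]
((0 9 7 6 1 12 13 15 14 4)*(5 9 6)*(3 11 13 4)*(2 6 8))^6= (0 4 12 1 6 2 8)(3 11 13 15 14)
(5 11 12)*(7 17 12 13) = (5 11 13 7 17 12) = [0, 1, 2, 3, 4, 11, 6, 17, 8, 9, 10, 13, 5, 7, 14, 15, 16, 12]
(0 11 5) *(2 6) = (0 11 5)(2 6) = [11, 1, 6, 3, 4, 0, 2, 7, 8, 9, 10, 5]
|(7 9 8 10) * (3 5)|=4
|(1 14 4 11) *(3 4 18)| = 6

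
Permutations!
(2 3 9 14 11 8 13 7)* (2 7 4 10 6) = [0, 1, 3, 9, 10, 5, 2, 7, 13, 14, 6, 8, 12, 4, 11] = (2 3 9 14 11 8 13 4 10 6)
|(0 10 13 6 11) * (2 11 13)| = |(0 10 2 11)(6 13)| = 4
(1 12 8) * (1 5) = [0, 12, 2, 3, 4, 1, 6, 7, 5, 9, 10, 11, 8] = (1 12 8 5)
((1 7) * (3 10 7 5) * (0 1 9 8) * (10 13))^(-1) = ((0 1 5 3 13 10 7 9 8))^(-1) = (0 8 9 7 10 13 3 5 1)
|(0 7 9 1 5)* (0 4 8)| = |(0 7 9 1 5 4 8)| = 7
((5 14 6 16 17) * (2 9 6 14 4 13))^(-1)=(2 13 4 5 17 16 6 9)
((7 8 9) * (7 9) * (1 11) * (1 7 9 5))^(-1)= ((1 11 7 8 9 5))^(-1)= (1 5 9 8 7 11)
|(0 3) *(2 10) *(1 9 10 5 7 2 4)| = 12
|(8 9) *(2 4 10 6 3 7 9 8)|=7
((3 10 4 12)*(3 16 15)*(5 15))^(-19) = ((3 10 4 12 16 5 15))^(-19) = (3 4 16 15 10 12 5)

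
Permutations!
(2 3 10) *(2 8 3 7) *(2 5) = (2 7 5)(3 10 8) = [0, 1, 7, 10, 4, 2, 6, 5, 3, 9, 8]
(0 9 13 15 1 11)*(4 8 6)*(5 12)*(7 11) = (0 9 13 15 1 7 11)(4 8 6)(5 12) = [9, 7, 2, 3, 8, 12, 4, 11, 6, 13, 10, 0, 5, 15, 14, 1]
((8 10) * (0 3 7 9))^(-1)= ((0 3 7 9)(8 10))^(-1)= (0 9 7 3)(8 10)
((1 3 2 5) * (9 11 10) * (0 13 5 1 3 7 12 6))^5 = (0 1 13 7 5 12 3 6 2)(9 10 11)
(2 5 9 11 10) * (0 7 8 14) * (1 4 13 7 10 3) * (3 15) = (0 10 2 5 9 11 15 3 1 4 13 7 8 14) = [10, 4, 5, 1, 13, 9, 6, 8, 14, 11, 2, 15, 12, 7, 0, 3]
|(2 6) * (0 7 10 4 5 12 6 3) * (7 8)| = 10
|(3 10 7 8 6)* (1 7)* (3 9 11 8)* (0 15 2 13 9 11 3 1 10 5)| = |(0 15 2 13 9 3 5)(1 7)(6 11 8)| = 42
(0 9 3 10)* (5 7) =(0 9 3 10)(5 7) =[9, 1, 2, 10, 4, 7, 6, 5, 8, 3, 0]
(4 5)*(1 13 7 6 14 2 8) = (1 13 7 6 14 2 8)(4 5) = [0, 13, 8, 3, 5, 4, 14, 6, 1, 9, 10, 11, 12, 7, 2]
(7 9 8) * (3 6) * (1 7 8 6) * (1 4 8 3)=[0, 7, 2, 4, 8, 5, 1, 9, 3, 6]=(1 7 9 6)(3 4 8)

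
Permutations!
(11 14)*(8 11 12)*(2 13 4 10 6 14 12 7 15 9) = [0, 1, 13, 3, 10, 5, 14, 15, 11, 2, 6, 12, 8, 4, 7, 9] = (2 13 4 10 6 14 7 15 9)(8 11 12)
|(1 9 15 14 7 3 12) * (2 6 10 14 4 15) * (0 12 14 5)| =|(0 12 1 9 2 6 10 5)(3 14 7)(4 15)| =24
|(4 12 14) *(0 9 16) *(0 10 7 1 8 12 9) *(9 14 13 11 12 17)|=|(1 8 17 9 16 10 7)(4 14)(11 12 13)|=42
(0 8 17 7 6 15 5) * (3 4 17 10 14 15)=[8, 1, 2, 4, 17, 0, 3, 6, 10, 9, 14, 11, 12, 13, 15, 5, 16, 7]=(0 8 10 14 15 5)(3 4 17 7 6)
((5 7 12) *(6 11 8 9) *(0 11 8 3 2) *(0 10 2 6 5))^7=((0 11 3 6 8 9 5 7 12)(2 10))^7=(0 7 9 6 11 12 5 8 3)(2 10)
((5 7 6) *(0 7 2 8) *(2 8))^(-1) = (0 8 5 6 7)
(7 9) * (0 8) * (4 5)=(0 8)(4 5)(7 9)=[8, 1, 2, 3, 5, 4, 6, 9, 0, 7]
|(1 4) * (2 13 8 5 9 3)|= 6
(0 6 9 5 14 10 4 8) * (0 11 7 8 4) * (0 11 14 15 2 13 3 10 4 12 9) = [6, 1, 13, 10, 12, 15, 0, 8, 14, 5, 11, 7, 9, 3, 4, 2] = (0 6)(2 13 3 10 11 7 8 14 4 12 9 5 15)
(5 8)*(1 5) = (1 5 8) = [0, 5, 2, 3, 4, 8, 6, 7, 1]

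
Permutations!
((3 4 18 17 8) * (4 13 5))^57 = (3 13 5 4 18 17 8) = ((3 13 5 4 18 17 8))^57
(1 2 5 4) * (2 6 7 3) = (1 6 7 3 2 5 4) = [0, 6, 5, 2, 1, 4, 7, 3]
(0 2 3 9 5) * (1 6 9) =(0 2 3 1 6 9 5) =[2, 6, 3, 1, 4, 0, 9, 7, 8, 5]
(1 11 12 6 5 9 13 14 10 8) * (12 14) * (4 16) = [0, 11, 2, 3, 16, 9, 5, 7, 1, 13, 8, 14, 6, 12, 10, 15, 4] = (1 11 14 10 8)(4 16)(5 9 13 12 6)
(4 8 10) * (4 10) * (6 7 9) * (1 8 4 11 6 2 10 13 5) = (1 8 11 6 7 9 2 10 13 5) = [0, 8, 10, 3, 4, 1, 7, 9, 11, 2, 13, 6, 12, 5]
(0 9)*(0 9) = (9) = [0, 1, 2, 3, 4, 5, 6, 7, 8, 9]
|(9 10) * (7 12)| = |(7 12)(9 10)| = 2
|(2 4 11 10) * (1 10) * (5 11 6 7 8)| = 9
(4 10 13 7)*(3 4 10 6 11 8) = (3 4 6 11 8)(7 10 13) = [0, 1, 2, 4, 6, 5, 11, 10, 3, 9, 13, 8, 12, 7]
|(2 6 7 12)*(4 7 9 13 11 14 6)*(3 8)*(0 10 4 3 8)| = |(0 10 4 7 12 2 3)(6 9 13 11 14)| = 35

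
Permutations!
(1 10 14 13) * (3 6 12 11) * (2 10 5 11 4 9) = (1 5 11 3 6 12 4 9 2 10 14 13) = [0, 5, 10, 6, 9, 11, 12, 7, 8, 2, 14, 3, 4, 1, 13]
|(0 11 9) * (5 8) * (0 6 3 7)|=6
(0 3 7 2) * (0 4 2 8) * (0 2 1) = (0 3 7 8 2 4 1) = [3, 0, 4, 7, 1, 5, 6, 8, 2]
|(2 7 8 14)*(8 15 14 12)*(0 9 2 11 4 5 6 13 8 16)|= 14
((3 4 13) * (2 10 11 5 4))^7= (13)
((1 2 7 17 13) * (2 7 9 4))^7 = (1 13 17 7)(2 9 4)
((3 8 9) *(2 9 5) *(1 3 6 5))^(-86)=(1 3 8)(2 6)(5 9)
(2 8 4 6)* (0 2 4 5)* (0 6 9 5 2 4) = (0 4 9 5 6)(2 8) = [4, 1, 8, 3, 9, 6, 0, 7, 2, 5]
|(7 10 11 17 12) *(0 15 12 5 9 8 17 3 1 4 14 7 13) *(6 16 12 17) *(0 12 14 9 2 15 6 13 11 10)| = |(0 6 16 14 7)(1 4 9 8 13 12 11 3)(2 15 17 5)| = 40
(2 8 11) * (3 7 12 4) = (2 8 11)(3 7 12 4) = [0, 1, 8, 7, 3, 5, 6, 12, 11, 9, 10, 2, 4]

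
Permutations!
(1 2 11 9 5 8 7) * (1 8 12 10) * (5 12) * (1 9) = (1 2 11)(7 8)(9 12 10) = [0, 2, 11, 3, 4, 5, 6, 8, 7, 12, 9, 1, 10]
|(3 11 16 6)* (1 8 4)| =12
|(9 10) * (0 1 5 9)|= 5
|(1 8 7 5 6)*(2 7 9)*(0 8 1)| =7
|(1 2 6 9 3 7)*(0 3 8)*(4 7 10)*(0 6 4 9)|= 12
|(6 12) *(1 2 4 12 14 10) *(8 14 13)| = |(1 2 4 12 6 13 8 14 10)| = 9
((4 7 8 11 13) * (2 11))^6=((2 11 13 4 7 8))^6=(13)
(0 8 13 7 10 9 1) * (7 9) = [8, 0, 2, 3, 4, 5, 6, 10, 13, 1, 7, 11, 12, 9] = (0 8 13 9 1)(7 10)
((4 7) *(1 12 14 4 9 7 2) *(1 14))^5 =(1 12)(2 4 14)(7 9)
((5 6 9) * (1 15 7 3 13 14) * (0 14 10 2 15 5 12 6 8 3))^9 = ((0 14 1 5 8 3 13 10 2 15 7)(6 9 12))^9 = (0 15 10 3 5 14 7 2 13 8 1)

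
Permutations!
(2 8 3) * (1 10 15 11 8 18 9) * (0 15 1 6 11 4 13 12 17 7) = (0 15 4 13 12 17 7)(1 10)(2 18 9 6 11 8 3) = [15, 10, 18, 2, 13, 5, 11, 0, 3, 6, 1, 8, 17, 12, 14, 4, 16, 7, 9]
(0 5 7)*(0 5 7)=(0 7 5)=[7, 1, 2, 3, 4, 0, 6, 5]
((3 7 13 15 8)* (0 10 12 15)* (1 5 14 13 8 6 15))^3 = ((0 10 12 1 5 14 13)(3 7 8)(6 15))^3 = (0 1 13 12 14 10 5)(6 15)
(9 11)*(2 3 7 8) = (2 3 7 8)(9 11) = [0, 1, 3, 7, 4, 5, 6, 8, 2, 11, 10, 9]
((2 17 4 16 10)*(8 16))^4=((2 17 4 8 16 10))^4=(2 16 4)(8 17 10)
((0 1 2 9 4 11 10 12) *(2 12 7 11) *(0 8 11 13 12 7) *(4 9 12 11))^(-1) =(0 10 11 13 7 1)(2 4 8 12)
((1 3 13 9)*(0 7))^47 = ((0 7)(1 3 13 9))^47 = (0 7)(1 9 13 3)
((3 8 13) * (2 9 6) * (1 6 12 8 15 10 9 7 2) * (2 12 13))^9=(1 6)(2 7 12 8)(3 13 9 10 15)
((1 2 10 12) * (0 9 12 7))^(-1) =(0 7 10 2 1 12 9)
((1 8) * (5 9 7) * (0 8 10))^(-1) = (0 10 1 8)(5 7 9)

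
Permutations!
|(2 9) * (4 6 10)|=6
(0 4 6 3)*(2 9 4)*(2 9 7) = (0 9 4 6 3)(2 7) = [9, 1, 7, 0, 6, 5, 3, 2, 8, 4]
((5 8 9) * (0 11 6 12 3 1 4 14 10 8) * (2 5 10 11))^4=(0 2 5)(1 6 4 12 14 3 11)(8 9 10)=((0 2 5)(1 4 14 11 6 12 3)(8 9 10))^4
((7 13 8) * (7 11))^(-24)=((7 13 8 11))^(-24)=(13)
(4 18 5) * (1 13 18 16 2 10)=(1 13 18 5 4 16 2 10)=[0, 13, 10, 3, 16, 4, 6, 7, 8, 9, 1, 11, 12, 18, 14, 15, 2, 17, 5]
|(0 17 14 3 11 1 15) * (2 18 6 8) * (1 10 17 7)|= 20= |(0 7 1 15)(2 18 6 8)(3 11 10 17 14)|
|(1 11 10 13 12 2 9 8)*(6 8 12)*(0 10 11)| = 6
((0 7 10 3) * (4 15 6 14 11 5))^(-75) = (0 7 10 3)(4 14)(5 6)(11 15)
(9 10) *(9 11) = (9 10 11) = [0, 1, 2, 3, 4, 5, 6, 7, 8, 10, 11, 9]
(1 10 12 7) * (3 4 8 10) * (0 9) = (0 9)(1 3 4 8 10 12 7) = [9, 3, 2, 4, 8, 5, 6, 1, 10, 0, 12, 11, 7]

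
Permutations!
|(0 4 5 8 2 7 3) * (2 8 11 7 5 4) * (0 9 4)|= 8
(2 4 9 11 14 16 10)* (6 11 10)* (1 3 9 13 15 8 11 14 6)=(1 3 9 10 2 4 13 15 8 11 6 14 16)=[0, 3, 4, 9, 13, 5, 14, 7, 11, 10, 2, 6, 12, 15, 16, 8, 1]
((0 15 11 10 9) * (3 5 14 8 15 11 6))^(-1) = ((0 11 10 9)(3 5 14 8 15 6))^(-1) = (0 9 10 11)(3 6 15 8 14 5)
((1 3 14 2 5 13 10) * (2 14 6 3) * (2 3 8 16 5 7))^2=(1 6 16 13)(3 8 5 10)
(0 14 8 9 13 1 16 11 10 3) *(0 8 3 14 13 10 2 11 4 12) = (0 13 1 16 4 12)(2 11)(3 8 9 10 14) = [13, 16, 11, 8, 12, 5, 6, 7, 9, 10, 14, 2, 0, 1, 3, 15, 4]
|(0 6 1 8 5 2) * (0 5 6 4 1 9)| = 6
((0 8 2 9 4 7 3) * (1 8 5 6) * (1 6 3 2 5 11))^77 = (0 3 5 8 1 11)(2 9 4 7)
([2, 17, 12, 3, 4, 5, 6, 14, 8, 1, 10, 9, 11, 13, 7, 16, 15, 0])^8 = [2, 17, 12, 3, 4, 5, 6, 7, 8, 1, 10, 9, 11, 13, 14, 15, 16, 0]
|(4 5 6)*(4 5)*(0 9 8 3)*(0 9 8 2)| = 10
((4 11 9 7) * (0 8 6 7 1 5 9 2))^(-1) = (0 2 11 4 7 6 8)(1 9 5)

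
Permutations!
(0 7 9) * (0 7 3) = [3, 1, 2, 0, 4, 5, 6, 9, 8, 7] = (0 3)(7 9)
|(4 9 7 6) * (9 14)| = |(4 14 9 7 6)| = 5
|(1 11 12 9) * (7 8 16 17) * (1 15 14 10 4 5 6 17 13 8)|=|(1 11 12 9 15 14 10 4 5 6 17 7)(8 16 13)|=12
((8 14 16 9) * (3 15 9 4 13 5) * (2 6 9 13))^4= (2 14 6 16 9 4 8)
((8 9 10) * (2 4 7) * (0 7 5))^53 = (0 4 7 5 2)(8 10 9)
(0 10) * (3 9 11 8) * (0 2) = [10, 1, 0, 9, 4, 5, 6, 7, 3, 11, 2, 8] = (0 10 2)(3 9 11 8)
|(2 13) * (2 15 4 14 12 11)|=7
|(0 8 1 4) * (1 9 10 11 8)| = |(0 1 4)(8 9 10 11)| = 12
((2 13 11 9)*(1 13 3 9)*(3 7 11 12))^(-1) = ((1 13 12 3 9 2 7 11))^(-1) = (1 11 7 2 9 3 12 13)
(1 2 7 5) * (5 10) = [0, 2, 7, 3, 4, 1, 6, 10, 8, 9, 5] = (1 2 7 10 5)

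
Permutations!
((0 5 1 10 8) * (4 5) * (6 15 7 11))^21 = ((0 4 5 1 10 8)(6 15 7 11))^21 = (0 1)(4 10)(5 8)(6 15 7 11)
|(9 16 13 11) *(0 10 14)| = 12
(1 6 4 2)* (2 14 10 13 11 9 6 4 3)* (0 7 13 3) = (0 7 13 11 9 6)(1 4 14 10 3 2) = [7, 4, 1, 2, 14, 5, 0, 13, 8, 6, 3, 9, 12, 11, 10]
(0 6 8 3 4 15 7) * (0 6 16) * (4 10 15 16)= [4, 1, 2, 10, 16, 5, 8, 6, 3, 9, 15, 11, 12, 13, 14, 7, 0]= (0 4 16)(3 10 15 7 6 8)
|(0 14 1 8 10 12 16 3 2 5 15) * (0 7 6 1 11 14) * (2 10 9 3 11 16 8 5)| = |(1 5 15 7 6)(3 10 12 8 9)(11 14 16)| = 15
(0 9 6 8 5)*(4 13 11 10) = (0 9 6 8 5)(4 13 11 10) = [9, 1, 2, 3, 13, 0, 8, 7, 5, 6, 4, 10, 12, 11]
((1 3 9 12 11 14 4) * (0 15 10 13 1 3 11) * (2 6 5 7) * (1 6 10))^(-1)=(0 12 9 3 4 14 11 1 15)(2 7 5 6 13 10)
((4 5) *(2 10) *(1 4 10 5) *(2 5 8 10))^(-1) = (1 4)(2 5 10 8)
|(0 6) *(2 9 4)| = 6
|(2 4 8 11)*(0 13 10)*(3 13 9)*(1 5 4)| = |(0 9 3 13 10)(1 5 4 8 11 2)| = 30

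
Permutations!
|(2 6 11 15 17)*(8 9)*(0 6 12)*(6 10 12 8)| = 21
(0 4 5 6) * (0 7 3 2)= (0 4 5 6 7 3 2)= [4, 1, 0, 2, 5, 6, 7, 3]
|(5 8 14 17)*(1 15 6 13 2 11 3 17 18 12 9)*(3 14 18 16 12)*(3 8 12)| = 26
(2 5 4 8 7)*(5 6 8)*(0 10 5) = [10, 1, 6, 3, 0, 4, 8, 2, 7, 9, 5] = (0 10 5 4)(2 6 8 7)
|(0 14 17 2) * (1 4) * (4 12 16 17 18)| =|(0 14 18 4 1 12 16 17 2)| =9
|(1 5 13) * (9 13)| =|(1 5 9 13)| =4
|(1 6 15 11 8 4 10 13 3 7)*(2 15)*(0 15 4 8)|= |(0 15 11)(1 6 2 4 10 13 3 7)|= 24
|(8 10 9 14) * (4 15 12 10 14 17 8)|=8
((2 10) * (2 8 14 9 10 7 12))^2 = ((2 7 12)(8 14 9 10))^2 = (2 12 7)(8 9)(10 14)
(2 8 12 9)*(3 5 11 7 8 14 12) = (2 14 12 9)(3 5 11 7 8) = [0, 1, 14, 5, 4, 11, 6, 8, 3, 2, 10, 7, 9, 13, 12]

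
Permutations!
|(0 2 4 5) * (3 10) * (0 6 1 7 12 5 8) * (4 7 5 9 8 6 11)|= 30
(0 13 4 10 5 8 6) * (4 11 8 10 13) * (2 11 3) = [4, 1, 11, 2, 13, 10, 0, 7, 6, 9, 5, 8, 12, 3] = (0 4 13 3 2 11 8 6)(5 10)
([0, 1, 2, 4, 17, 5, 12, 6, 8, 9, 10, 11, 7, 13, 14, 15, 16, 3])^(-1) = [0, 1, 2, 17, 3, 5, 7, 12, 8, 9, 10, 11, 6, 13, 14, 15, 16, 4]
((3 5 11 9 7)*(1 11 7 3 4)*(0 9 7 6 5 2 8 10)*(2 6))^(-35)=(0 2 3 10 5 9 8 6)(1 11 7 4)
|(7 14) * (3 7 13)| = |(3 7 14 13)| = 4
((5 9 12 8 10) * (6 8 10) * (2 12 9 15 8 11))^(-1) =((2 12 10 5 15 8 6 11))^(-1) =(2 11 6 8 15 5 10 12)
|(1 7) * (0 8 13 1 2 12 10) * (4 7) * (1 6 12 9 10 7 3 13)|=12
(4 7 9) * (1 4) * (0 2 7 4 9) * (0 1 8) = [2, 9, 7, 3, 4, 5, 6, 1, 0, 8] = (0 2 7 1 9 8)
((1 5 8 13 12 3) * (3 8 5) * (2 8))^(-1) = (1 3)(2 12 13 8)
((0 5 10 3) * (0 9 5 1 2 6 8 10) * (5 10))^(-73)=(0 5 8 6 2 1)(3 10 9)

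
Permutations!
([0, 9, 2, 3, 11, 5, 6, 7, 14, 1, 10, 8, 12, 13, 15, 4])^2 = (4 8 15 11 14)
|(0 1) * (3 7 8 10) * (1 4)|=12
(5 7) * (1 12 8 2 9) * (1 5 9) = (1 12 8 2)(5 7 9) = [0, 12, 1, 3, 4, 7, 6, 9, 2, 5, 10, 11, 8]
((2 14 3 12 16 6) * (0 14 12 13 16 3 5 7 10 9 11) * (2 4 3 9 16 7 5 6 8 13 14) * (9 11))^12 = ((0 2 12 11)(3 14 6 4)(7 10 16 8 13))^12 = (7 16 13 10 8)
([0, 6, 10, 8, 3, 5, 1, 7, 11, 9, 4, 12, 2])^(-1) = [0, 6, 12, 4, 10, 5, 1, 7, 3, 9, 2, 8, 11]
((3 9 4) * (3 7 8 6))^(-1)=(3 6 8 7 4 9)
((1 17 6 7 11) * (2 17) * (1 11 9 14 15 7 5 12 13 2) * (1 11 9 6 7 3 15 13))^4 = ((1 11 9 14 13 2 17 7 6 5 12)(3 15))^4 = (1 13 6 11 2 5 9 17 12 14 7)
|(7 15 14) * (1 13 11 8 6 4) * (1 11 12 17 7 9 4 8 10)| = 22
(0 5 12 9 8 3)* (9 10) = (0 5 12 10 9 8 3) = [5, 1, 2, 0, 4, 12, 6, 7, 3, 8, 9, 11, 10]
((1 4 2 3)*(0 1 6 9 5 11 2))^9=((0 1 4)(2 3 6 9 5 11))^9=(2 9)(3 5)(6 11)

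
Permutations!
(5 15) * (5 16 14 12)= (5 15 16 14 12)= [0, 1, 2, 3, 4, 15, 6, 7, 8, 9, 10, 11, 5, 13, 12, 16, 14]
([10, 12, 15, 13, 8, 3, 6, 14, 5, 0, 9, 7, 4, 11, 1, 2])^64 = (15)(0 10 9)(1 5 7 4 13)(3 14 8 11 12)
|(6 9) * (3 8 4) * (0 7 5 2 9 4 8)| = |(0 7 5 2 9 6 4 3)| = 8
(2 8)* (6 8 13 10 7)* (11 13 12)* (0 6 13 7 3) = (0 6 8 2 12 11 7 13 10 3) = [6, 1, 12, 0, 4, 5, 8, 13, 2, 9, 3, 7, 11, 10]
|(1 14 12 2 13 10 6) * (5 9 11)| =|(1 14 12 2 13 10 6)(5 9 11)| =21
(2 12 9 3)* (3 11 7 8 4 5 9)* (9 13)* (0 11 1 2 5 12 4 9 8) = (0 11 7)(1 2 4 12 3 5 13 8 9) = [11, 2, 4, 5, 12, 13, 6, 0, 9, 1, 10, 7, 3, 8]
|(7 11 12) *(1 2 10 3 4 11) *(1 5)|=|(1 2 10 3 4 11 12 7 5)|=9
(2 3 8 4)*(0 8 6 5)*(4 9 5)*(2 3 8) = (0 2 8 9 5)(3 6 4) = [2, 1, 8, 6, 3, 0, 4, 7, 9, 5]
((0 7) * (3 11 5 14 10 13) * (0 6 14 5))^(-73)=(0 11 3 13 10 14 6 7)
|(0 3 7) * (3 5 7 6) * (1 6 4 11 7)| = 8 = |(0 5 1 6 3 4 11 7)|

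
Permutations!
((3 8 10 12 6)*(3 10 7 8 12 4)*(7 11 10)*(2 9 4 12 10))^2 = (2 4 10 6 8)(3 12 7 11 9)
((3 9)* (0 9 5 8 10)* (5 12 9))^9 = (12)(0 5 8 10)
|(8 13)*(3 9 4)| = 6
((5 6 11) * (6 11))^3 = (5 11)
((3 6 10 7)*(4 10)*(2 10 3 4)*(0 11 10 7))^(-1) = (0 10 11)(2 6 3 4 7)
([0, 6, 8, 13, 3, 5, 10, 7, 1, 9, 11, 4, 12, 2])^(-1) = (1 8 2 13 3 4 11 10 6)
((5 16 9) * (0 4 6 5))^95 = (0 9 16 5 6 4)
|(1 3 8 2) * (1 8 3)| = |(2 8)| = 2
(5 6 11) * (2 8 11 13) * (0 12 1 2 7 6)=(0 12 1 2 8 11 5)(6 13 7)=[12, 2, 8, 3, 4, 0, 13, 6, 11, 9, 10, 5, 1, 7]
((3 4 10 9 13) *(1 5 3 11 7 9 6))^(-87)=((1 5 3 4 10 6)(7 9 13 11))^(-87)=(1 4)(3 6)(5 10)(7 9 13 11)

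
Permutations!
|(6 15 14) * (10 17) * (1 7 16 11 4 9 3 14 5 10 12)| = |(1 7 16 11 4 9 3 14 6 15 5 10 17 12)| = 14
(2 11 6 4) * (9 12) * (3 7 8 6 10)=(2 11 10 3 7 8 6 4)(9 12)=[0, 1, 11, 7, 2, 5, 4, 8, 6, 12, 3, 10, 9]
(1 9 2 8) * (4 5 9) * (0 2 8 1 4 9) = (0 2 1 9 8 4 5) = [2, 9, 1, 3, 5, 0, 6, 7, 4, 8]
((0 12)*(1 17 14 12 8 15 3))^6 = (0 14 1 15)(3 8 12 17)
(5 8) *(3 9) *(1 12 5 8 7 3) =(1 12 5 7 3 9) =[0, 12, 2, 9, 4, 7, 6, 3, 8, 1, 10, 11, 5]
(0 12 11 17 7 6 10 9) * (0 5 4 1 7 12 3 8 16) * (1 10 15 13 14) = (0 3 8 16)(1 7 6 15 13 14)(4 10 9 5)(11 17 12) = [3, 7, 2, 8, 10, 4, 15, 6, 16, 5, 9, 17, 11, 14, 1, 13, 0, 12]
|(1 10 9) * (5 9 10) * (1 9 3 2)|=|(10)(1 5 3 2)|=4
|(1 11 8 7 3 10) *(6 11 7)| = 12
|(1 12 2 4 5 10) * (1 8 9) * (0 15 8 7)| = 11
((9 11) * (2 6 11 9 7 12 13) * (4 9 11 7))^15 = ((2 6 7 12 13)(4 9 11))^15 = (13)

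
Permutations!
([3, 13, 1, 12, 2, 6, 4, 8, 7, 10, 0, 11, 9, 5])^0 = (13)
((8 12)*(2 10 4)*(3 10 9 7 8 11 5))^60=(12)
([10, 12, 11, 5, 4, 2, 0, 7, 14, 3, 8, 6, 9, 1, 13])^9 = [5, 10, 12, 13, 4, 1, 3, 7, 11, 14, 2, 9, 8, 0, 6]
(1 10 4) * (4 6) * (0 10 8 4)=(0 10 6)(1 8 4)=[10, 8, 2, 3, 1, 5, 0, 7, 4, 9, 6]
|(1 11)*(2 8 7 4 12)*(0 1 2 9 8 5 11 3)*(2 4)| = 24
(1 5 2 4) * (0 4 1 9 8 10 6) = (0 4 9 8 10 6)(1 5 2) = [4, 5, 1, 3, 9, 2, 0, 7, 10, 8, 6]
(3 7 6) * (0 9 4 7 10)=[9, 1, 2, 10, 7, 5, 3, 6, 8, 4, 0]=(0 9 4 7 6 3 10)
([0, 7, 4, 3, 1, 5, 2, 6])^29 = [0, 4, 6, 3, 2, 5, 7, 1]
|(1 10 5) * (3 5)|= 4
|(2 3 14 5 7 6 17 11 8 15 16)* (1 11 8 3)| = |(1 11 3 14 5 7 6 17 8 15 16 2)| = 12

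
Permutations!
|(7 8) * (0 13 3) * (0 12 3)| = |(0 13)(3 12)(7 8)| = 2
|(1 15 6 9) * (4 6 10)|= 6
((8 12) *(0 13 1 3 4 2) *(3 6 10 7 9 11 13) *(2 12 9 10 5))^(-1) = ((0 3 4 12 8 9 11 13 1 6 5 2)(7 10))^(-1) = (0 2 5 6 1 13 11 9 8 12 4 3)(7 10)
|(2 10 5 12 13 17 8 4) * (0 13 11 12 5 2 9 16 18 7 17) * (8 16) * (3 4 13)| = 12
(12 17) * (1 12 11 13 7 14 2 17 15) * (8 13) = [0, 12, 17, 3, 4, 5, 6, 14, 13, 9, 10, 8, 15, 7, 2, 1, 16, 11] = (1 12 15)(2 17 11 8 13 7 14)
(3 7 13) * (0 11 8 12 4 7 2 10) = (0 11 8 12 4 7 13 3 2 10) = [11, 1, 10, 2, 7, 5, 6, 13, 12, 9, 0, 8, 4, 3]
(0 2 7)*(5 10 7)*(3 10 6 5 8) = (0 2 8 3 10 7)(5 6) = [2, 1, 8, 10, 4, 6, 5, 0, 3, 9, 7]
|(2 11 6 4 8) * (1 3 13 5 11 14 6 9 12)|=35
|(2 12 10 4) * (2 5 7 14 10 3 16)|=20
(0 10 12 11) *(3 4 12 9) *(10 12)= (0 12 11)(3 4 10 9)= [12, 1, 2, 4, 10, 5, 6, 7, 8, 3, 9, 0, 11]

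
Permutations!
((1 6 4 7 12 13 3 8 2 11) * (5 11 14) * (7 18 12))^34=((1 6 4 18 12 13 3 8 2 14 5 11))^34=(1 5 2 3 12 4)(6 11 14 8 13 18)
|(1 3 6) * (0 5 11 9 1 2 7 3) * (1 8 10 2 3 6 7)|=|(0 5 11 9 8 10 2 1)(3 7 6)|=24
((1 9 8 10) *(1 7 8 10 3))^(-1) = (1 3 8 7 10 9)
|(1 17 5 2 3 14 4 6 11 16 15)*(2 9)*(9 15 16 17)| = 11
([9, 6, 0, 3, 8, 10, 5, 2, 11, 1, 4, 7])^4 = [5, 4, 6, 3, 2, 11, 8, 1, 0, 10, 7, 9]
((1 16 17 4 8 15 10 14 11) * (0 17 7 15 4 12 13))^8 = (17)(1 16 7 15 10 14 11)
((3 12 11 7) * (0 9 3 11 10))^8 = ((0 9 3 12 10)(7 11))^8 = (0 12 9 10 3)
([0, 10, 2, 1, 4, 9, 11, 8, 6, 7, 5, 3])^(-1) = (1 3 11 6 8 7 9 5 10)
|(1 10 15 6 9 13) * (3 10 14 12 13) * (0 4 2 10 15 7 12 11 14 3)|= |(0 4 2 10 7 12 13 1 3 15 6 9)(11 14)|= 12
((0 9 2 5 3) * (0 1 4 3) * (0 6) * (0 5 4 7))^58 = ((0 9 2 4 3 1 7)(5 6))^58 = (0 2 3 7 9 4 1)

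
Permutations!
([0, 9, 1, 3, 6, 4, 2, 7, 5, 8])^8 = [0, 9, 1, 3, 6, 4, 2, 7, 5, 8]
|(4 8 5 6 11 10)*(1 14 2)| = 6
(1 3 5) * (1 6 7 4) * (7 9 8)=(1 3 5 6 9 8 7 4)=[0, 3, 2, 5, 1, 6, 9, 4, 7, 8]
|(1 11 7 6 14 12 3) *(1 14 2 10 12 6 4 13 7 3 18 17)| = 30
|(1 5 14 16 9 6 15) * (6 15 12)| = 6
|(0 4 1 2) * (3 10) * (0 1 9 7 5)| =10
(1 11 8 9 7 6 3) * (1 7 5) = [0, 11, 2, 7, 4, 1, 3, 6, 9, 5, 10, 8] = (1 11 8 9 5)(3 7 6)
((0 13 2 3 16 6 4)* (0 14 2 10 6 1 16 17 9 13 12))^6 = ((0 12)(1 16)(2 3 17 9 13 10 6 4 14))^6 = (2 6 9)(3 4 13)(10 17 14)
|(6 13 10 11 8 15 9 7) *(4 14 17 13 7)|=|(4 14 17 13 10 11 8 15 9)(6 7)|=18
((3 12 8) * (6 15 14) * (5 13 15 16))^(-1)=((3 12 8)(5 13 15 14 6 16))^(-1)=(3 8 12)(5 16 6 14 15 13)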